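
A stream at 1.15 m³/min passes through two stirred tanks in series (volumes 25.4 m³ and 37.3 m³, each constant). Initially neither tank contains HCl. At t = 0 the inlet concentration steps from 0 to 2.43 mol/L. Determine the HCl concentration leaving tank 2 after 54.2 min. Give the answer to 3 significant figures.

1.44 mol/L

Time constants: τᵢ = Vᵢ/Q for each well-mixed tank.
τ₁ = 25.4/1.15 = 22.087 min; τ₂ = 37.3/1.15 = 32.435 min.
Solving the cascade with C₁(0)=C₂(0)=0 gives C₂(t) = C_in[1 − (τ₁ e^(−t/τ₁) − τ₂ e^(−t/τ₂))/(τ₁ − τ₂)].
At t = 54.2: e^(−t/τ₁) = 0.085955, e^(−t/τ₂) = 0.18805.
C₂ = 2.43·[1 − (22.087·0.085955 − 32.435·0.18805)/(-10.348)] = 2.43·0.59403 = 1.4435 mol/L.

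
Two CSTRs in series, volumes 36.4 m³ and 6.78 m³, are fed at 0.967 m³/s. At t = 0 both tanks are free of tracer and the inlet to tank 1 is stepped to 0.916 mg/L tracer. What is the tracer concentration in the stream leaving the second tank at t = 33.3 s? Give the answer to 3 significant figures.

Each tank obeys Vᵢ dCᵢ/dt = Q(Cᵢ₋₁ − Cᵢ), so τᵢ = Vᵢ/Q.
τ₁ = 36.4/0.967 = 37.642 s; τ₂ = 6.78/0.967 = 7.0114 s.
Tank 1: C₁ = C_in(1 − e^(−t/τ₁)). Tank 2 (τ₁ ≠ τ₂): C₂ = C_in[1 − (τ₁ e^(−t/τ₁) − τ₂ e^(−t/τ₂))/(τ₁ − τ₂)].
At t = 33.3: e^(−t/τ₁) = 0.41286, e^(−t/τ₂) = 0.0086567.
C₂ = 0.916·[1 − (37.642·0.41286 − 7.0114·0.0086567)/(30.631)] = 0.916·0.49462 = 0.45307 mg/L.

0.453 mg/L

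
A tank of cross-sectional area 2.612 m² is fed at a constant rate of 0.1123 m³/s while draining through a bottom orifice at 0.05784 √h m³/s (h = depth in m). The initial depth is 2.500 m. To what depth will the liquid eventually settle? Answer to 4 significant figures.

Level balance: A dh/dt = 0.1123 − 0.05784 √h. Setting dh/dt = 0:
Q_in = 0.05784 √h_ss ⇒ √h_ss = 0.1123/0.05784 = 1.94156.
h_ss = 1.94156² = 3.76967 m. (Since h₀ = 2.500 m < h_ss, the level will rise toward this value.)

3.770 m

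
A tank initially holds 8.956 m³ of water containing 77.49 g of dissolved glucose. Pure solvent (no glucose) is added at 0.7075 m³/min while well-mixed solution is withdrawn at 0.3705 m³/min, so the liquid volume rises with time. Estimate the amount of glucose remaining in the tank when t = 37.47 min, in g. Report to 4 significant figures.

29.46 g

Total volume: dV/dt = Q_in − Q_out = 0.337000 m³/min, so V(t) = 8.956 + 0.337000 t and V(37.47) = 21.5834 m³.
No glucose enters, so dm/dt = −Q_out · (m/V).
Separate: dm/m = −Q_out dt/V(t) ⇒ ln(m/m₀) = −(Q_out/(Q_in−Q_out)) ln(V/V₀).
m = m₀ (V₀/V)^(Q_out/(Q_in−Q_out)) = 77.49 × (8.956/21.5834)^(1.09941) = 29.4623 g.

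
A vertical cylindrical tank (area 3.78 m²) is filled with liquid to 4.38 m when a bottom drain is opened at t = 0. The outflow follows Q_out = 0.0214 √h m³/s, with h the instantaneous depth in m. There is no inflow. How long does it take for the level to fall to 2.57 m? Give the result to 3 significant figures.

173 s

Unsteady balance on liquid volume: A dh/dt = −0.0214 √h.
Separate and integrate: 2(√h − √h₀) = −(0.0214/A) t.
t = 2A(√h₀ − √h)/0.0214 = 2·3.78·(√4.38 − √2.57)/0.0214
  = 7.5600 × (2.0928 − 1.6031) / 0.0214 = 173.00 s.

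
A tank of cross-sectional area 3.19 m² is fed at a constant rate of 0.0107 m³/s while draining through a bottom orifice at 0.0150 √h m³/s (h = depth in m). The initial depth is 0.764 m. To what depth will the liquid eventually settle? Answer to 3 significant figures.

Level balance: A dh/dt = 0.0107 − 0.0150 √h. Setting dh/dt = 0:
Q_in = 0.0150 √h_ss ⇒ √h_ss = 0.0107/0.0150 = 0.71333.
h_ss = 0.71333² = 0.50884 m. (Since h₀ = 0.764 m > h_ss, the level will fall toward this value.)

0.509 m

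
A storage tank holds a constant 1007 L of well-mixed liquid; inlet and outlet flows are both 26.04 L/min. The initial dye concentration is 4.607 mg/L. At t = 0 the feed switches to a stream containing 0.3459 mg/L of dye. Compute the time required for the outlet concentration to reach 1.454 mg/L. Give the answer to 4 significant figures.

Mass balance on the solute (V constant): V dC/dt = Q(C_in − C), so τ = V/Q = 38.6713 min.
C(t) = C_in + (C₀ − C_in) e^(−t/τ). Set C = 1.454 and solve for t:
e^(−t/τ) = (C − C_in)/(C₀ − C_in) = (1.454 − 0.3459)/(4.607 − 0.3459) = 0.260050
t = −τ ln(…) = 38.6713 × 1.34688 = 52.0856 min.

52.09 min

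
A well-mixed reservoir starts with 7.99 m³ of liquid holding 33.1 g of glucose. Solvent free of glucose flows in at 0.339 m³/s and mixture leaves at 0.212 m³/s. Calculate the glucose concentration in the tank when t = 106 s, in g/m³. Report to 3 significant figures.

0.297 g/m³

Let m(t) be the amount of glucose. Volume: V(t) = V₀ + (Q_in − Q_out) t = 7.99 + 0.12700 t; V(106) = 21.452 m³.
Solute balance: dm/dt = 0 − Q_out C = −Q_out m/V(t).
dm/m = −Q_out dt/(V₀ + 0.12700 t); integrating gives ln(m/m₀) = −(Q_out/(Q_in−Q_out)) ln(V/V₀).
m = m₀ (V₀/V)^(Q_out/(Q_in−Q_out)) = 33.1 × (7.99/21.452)^(1.6693) = 6.3655 g.
C = m/V = 6.3655/21.452 = 0.29673 g/m³.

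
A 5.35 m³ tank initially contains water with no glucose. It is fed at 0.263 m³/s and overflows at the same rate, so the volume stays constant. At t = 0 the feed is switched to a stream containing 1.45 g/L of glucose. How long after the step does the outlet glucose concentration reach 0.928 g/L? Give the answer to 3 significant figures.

20.8 s

Unsteady species balance (constant V, well mixed): V dC/dt = Q(C_in − C), so τ = V/Q = 20.342 s.
C(t) = C_in + (C₀ − C_in) e^(−t/τ). Set C = 0.928 and solve for t:
e^(−t/τ) = (C − C_in)/(C₀ − C_in) = (0.928 − 1.45)/(0 − 1.45) = 0.36000
t = −τ ln(…) = 20.342 × 1.0217 = 20.783 s.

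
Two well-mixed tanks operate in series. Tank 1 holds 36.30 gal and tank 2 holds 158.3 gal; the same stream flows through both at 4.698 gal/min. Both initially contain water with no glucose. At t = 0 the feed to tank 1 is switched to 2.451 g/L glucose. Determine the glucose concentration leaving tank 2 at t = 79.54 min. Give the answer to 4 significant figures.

Species balance on tank i: dCᵢ/dt = (Cᵢ₋₁ − Cᵢ)/τᵢ with τᵢ = Vᵢ/Q.
τ₁ = 36.30/4.698 = 7.72669 min; τ₂ = 158.3/4.698 = 33.6952 min.
Solving the cascade with C₁(0)=C₂(0)=0 gives C₂(t) = C_in[1 − (τ₁ e^(−t/τ₁) − τ₂ e^(−t/τ₂))/(τ₁ − τ₂)].
At t = 79.54: e^(−t/τ₁) = 3.38292e-05, e^(−t/τ₂) = 0.0943660.
C₂ = 2.451·[1 − (7.72669·3.38292e-05 − 33.6952·0.0943660)/(-25.9685)] = 2.451·0.877566 = 2.15092 g/L.

2.151 g/L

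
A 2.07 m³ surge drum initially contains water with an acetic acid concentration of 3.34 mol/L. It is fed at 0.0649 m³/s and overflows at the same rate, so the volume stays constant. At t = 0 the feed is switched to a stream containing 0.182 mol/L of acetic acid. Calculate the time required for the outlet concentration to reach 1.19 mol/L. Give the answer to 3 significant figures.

36.4 s

Unsteady species balance (constant V, well mixed): V dC/dt = Q(C_in − C), so τ = V/Q = 31.895 s.
C(t) = C_in + (C₀ − C_in) e^(−t/τ). Set C = 1.19 and solve for t:
e^(−t/τ) = (C − C_in)/(C₀ − C_in) = (1.19 − 0.182)/(3.34 − 0.182) = 0.31919
t = −τ ln(…) = 31.895 × 1.1420 = 36.423 s.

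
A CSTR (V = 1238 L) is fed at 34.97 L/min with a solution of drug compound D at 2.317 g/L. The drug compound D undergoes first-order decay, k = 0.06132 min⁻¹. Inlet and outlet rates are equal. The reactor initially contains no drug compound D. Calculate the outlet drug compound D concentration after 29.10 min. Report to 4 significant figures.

0.6768 g/L

Accumulation = in − out − consumed: V dC/dt = Q C_in − Q C − k V C.
dC/dt = (Q/V) C_in − (Q/V + k) C; effective rate a = Q/V + k = 0.0282472 + 0.06132 = 0.0895672 min⁻¹.
C_ss = Q C_in/(Q + kV) = 0.730722 g/L; C(t) = C_ss + (C₀ − C_ss) e^(−a t).
C(29.10) = 0.730722 + (-0.730722)·e^(−0.0895672·29.10) = 0.730722 + (-0.730722)·0.0737994 = 0.676795 g/L.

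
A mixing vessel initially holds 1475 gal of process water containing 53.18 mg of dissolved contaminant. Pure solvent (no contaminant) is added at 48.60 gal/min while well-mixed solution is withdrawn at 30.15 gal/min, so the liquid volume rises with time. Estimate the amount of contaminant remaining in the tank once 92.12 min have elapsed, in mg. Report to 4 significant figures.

15.20 mg

Let m(t) be the amount of contaminant. Volume: V(t) = V₀ + (Q_in − Q_out) t = 1475 + 18.4500 t; V(92.12) = 3174.61 gal.
Species balance (pure solvent in): dm/dt = −Q_out · m/V(t).
dm/m = −Q_out dt/(V₀ + 18.4500 t); integrating gives ln(m/m₀) = −(Q_out/(Q_in−Q_out)) ln(V/V₀).
m = m₀ (V₀/V)^(Q_out/(Q_in−Q_out)) = 53.18 × (1475/3174.61)^(1.63415) = 15.1965 mg.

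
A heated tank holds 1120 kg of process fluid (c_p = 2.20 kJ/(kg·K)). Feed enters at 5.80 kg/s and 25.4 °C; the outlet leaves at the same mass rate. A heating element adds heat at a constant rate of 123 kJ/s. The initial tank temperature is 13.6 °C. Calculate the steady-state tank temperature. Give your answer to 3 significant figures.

M c_p dT/dt = ṁ c_p (T_in − T) + Q̇.
At steady state dT/dt = 0 ⇒ T_ss = T_in + Q̇/(ṁ c_p) = 25.4 + 123/(5.80·2.20) = 35.039 °C.

35.0 °C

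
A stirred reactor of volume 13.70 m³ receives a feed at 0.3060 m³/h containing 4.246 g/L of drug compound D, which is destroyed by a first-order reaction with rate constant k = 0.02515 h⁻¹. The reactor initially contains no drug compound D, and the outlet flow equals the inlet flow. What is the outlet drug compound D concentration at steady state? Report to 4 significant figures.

Species balance: V dC/dt = Q C_in − Q C − k V C.
At steady state: 0 = Q C_in − (Q + kV) C_ss, so C_ss = Q C_in/(Q + kV).
C_ss = 0.3060·4.246/(0.3060 + 0.02515·13.70) = 1.29928/0.650555 = 1.99718 g/L.

1.997 g/L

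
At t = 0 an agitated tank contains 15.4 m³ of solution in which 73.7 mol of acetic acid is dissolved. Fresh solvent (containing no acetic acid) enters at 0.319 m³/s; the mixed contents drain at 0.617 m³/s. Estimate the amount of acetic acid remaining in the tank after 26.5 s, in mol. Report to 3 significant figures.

16.6 mol

Total volume: dV/dt = Q_in − Q_out = -0.29800 m³/s, so V(t) = 15.4 − 0.29800 t and V(26.5) = 7.5030 m³.
Species balance (pure solvent in): dm/dt = −Q_out · m/V(t).
Separate: dm/m = −Q_out dt/V(t) ⇒ ln(m/m₀) = −(Q_out/(Q_in−Q_out)) ln(V/V₀).
m = m₀ (V₀/V)^(Q_out/(Q_in−Q_out)) = 73.7 × (15.4/7.5030)^(-2.0705) = 16.630 mol.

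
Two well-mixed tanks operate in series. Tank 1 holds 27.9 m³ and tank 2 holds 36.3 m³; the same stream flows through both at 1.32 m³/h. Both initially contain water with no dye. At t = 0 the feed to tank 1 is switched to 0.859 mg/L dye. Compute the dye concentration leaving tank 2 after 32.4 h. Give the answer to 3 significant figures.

0.332 mg/L

Each tank obeys Vᵢ dCᵢ/dt = Q(Cᵢ₋₁ − Cᵢ), so τᵢ = Vᵢ/Q.
τ₁ = 27.9/1.32 = 21.136 h; τ₂ = 36.3/1.32 = 27.500 h.
Solving the cascade with C₁(0)=C₂(0)=0 gives C₂(t) = C_in[1 − (τ₁ e^(−t/τ₁) − τ₂ e^(−t/τ₂))/(τ₁ − τ₂)].
At t = 32.4: e^(−t/τ₁) = 0.21591, e^(−t/τ₂) = 0.30784.
C₂ = 0.859·[1 − (21.136·0.21591 − 27.500·0.30784)/(-6.3636)] = 0.859·0.38682 = 0.33228 mg/L.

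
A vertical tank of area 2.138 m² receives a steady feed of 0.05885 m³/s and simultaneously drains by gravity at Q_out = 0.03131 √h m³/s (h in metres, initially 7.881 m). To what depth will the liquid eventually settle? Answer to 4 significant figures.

A dh/dt = Q_in − 0.03131 √h. Steady state requires inflow = outflow:
Q_in = 0.03131 √h_ss ⇒ √h_ss = 0.05885/0.03131 = 1.87959.
h_ss = 1.87959² = 3.53286 m. (Since h₀ = 7.881 m > h_ss, the level will fall toward this value.)

3.533 m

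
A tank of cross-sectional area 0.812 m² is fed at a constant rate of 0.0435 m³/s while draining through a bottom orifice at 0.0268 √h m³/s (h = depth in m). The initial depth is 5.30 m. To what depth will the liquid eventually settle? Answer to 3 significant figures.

Level balance: A dh/dt = 0.0435 − 0.0268 √h. Setting dh/dt = 0:
Q_in = 0.0268 √h_ss ⇒ √h_ss = 0.0435/0.0268 = 1.6231.
h_ss = 1.6231² = 2.6346 m. (Since h₀ = 5.30 m > h_ss, the level will fall toward this value.)

2.63 m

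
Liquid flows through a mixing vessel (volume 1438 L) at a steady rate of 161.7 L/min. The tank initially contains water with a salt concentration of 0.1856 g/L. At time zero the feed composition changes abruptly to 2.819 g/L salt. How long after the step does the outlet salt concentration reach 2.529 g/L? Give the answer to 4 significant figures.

19.62 min

Transient balance on the dissolved component: V dC/dt = Q(C_in − C), so τ = V/Q = 8.89301 min.
C(t) = C_in + (C₀ − C_in) e^(−t/τ). Set C = 2.529 and solve for t:
e^(−t/τ) = (C − C_in)/(C₀ − C_in) = (2.529 − 2.819)/(0.1856 − 2.819) = 0.110124
t = −τ ln(…) = 8.89301 × 2.20615 = 19.6193 min.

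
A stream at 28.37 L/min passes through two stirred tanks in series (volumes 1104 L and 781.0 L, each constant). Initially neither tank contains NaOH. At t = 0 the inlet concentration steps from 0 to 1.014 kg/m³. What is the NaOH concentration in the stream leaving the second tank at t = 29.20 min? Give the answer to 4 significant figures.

Time constants: τᵢ = Vᵢ/Q for each well-mixed tank.
τ₁ = 1104/28.37 = 38.9143 min; τ₂ = 781.0/28.37 = 27.5291 min.
Tank 1: C₁ = C_in(1 − e^(−t/τ₁)). Tank 2 (τ₁ ≠ τ₂): C₂ = C_in[1 − (τ₁ e^(−t/τ₁) − τ₂ e^(−t/τ₂))/(τ₁ − τ₂)].
At t = 29.20: e^(−t/τ₁) = 0.472194, e^(−t/τ₂) = 0.346215.
C₂ = 1.014·[1 − (38.9143·0.472194 − 27.5291·0.346215)/(11.3853)] = 1.014·0.223194 = 0.226319 kg/m³.

0.2263 kg/m³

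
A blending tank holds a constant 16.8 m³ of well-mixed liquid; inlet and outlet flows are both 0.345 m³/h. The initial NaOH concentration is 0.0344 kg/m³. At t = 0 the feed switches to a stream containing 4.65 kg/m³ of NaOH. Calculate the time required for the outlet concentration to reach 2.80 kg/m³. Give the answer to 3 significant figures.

Species balance: V dC/dt = Q(C_in − C) ⇒ τ = V/Q = 48.696 h.
C(t) = C_in + (C₀ − C_in) e^(−t/τ). Set C = 2.80 and solve for t:
e^(−t/τ) = (C − C_in)/(C₀ − C_in) = (2.80 − 4.65)/(0.0344 − 4.65) = 0.40081
t = −τ ln(…) = 48.696 × 0.91426 = 44.520 h.

44.5 h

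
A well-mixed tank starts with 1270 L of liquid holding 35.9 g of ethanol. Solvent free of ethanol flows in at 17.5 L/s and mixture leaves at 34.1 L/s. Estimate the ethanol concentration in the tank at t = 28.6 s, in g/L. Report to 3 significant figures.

Let m(t) be the amount of ethanol. Volume: V(t) = V₀ + (Q_in − Q_out) t = 1270 − 16.600 t; V(28.6) = 795.24 L.
Solute balance: dm/dt = 0 − Q_out C = −Q_out m/V(t).
Separate: dm/m = −Q_out dt/V(t) ⇒ ln(m/m₀) = −(Q_out/(Q_in−Q_out)) ln(V/V₀).
m = m₀ (V₀/V)^(Q_out/(Q_in−Q_out)) = 35.9 × (1270/795.24)^(-2.0542) = 13.723 g.
C = m/V = 13.723/795.24 = 0.017257 g/L.

0.0173 g/L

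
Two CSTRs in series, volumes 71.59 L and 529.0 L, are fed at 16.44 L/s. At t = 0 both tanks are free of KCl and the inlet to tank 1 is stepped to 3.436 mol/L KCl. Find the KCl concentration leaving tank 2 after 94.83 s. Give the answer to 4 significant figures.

3.227 mol/L

Each tank obeys Vᵢ dCᵢ/dt = Q(Cᵢ₋₁ − Cᵢ), so τᵢ = Vᵢ/Q.
τ₁ = 71.59/16.44 = 4.35462 s; τ₂ = 529.0/16.44 = 32.1776 s.
Solving the cascade with C₁(0)=C₂(0)=0 gives C₂(t) = C_in[1 − (τ₁ e^(−t/τ₁) − τ₂ e^(−t/τ₂))/(τ₁ − τ₂)].
At t = 94.83: e^(−t/τ₁) = 3.48683e-10, e^(−t/τ₂) = 0.0524928.
C₂ = 3.436·[1 − (4.35462·3.48683e-10 − 32.1776·0.0524928)/(-27.8230)] = 3.436·0.939291 = 3.22741 mol/L.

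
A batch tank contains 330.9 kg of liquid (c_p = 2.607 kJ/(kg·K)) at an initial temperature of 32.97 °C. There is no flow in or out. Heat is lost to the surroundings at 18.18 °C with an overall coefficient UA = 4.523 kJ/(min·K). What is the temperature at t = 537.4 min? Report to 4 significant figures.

19.06 °C

Lumped-capacitance energy balance: M c_p dT/dt = UA(T_amb − T).
dT/dt = (T_ss − T)/τ with T_ss = T_amb = 18.1800 °C, τ = M c_p/UA = 330.9·2.607/4.523 = 190.727 min.
Integrating: T(t) = T_ss + (T₀ − T_ss) e^(−t/τ).
T(537.4) = 18.1800 + (14.7900)·0.0597464 = 19.0636 °C.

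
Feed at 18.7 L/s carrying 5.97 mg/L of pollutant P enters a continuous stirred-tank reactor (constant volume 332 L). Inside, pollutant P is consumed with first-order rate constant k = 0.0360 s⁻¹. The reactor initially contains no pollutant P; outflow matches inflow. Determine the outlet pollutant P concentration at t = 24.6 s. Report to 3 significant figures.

3.27 mg/L

Accumulation = in − out − consumed: V dC/dt = Q C_in − Q C − k V C.
This is linear with rate a = Q/V + k = 0.092325 s⁻¹.
C_ss = Q C_in/(Q + kV) = 3.6421 mg/L; C(t) = C_ss + (C₀ − C_ss) e^(−a t).
C(24.6) = 3.6421 + (-3.6421)·e^(−0.092325·24.6) = 3.6421 + (-3.6421)·0.10319 = 3.2663 mg/L.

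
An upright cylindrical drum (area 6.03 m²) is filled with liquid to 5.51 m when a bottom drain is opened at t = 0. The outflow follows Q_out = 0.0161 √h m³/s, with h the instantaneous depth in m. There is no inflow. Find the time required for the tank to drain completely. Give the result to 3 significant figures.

1760 s

With no inflow, A dh/dt = −0.0161 √h.
Separate and integrate: 2(√h − √h₀) = −(0.0161/A) t.
Tank is empty when √h = 0: t_empty = 2A√h₀/0.0161.
t_empty = 2·6.03·√5.51/0.0161 = 12.060·2.3473/0.0161 = 1758.3 s.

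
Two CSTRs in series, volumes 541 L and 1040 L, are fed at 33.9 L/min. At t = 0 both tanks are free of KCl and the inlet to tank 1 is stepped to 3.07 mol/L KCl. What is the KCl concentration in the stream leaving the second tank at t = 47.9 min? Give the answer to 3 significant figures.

Time constants: τᵢ = Vᵢ/Q for each well-mixed tank.
τ₁ = 541/33.9 = 15.959 min; τ₂ = 1040/33.9 = 30.678 min.
Tank 1: C₁ = C_in(1 − e^(−t/τ₁)). Tank 2 (τ₁ ≠ τ₂): C₂ = C_in[1 − (τ₁ e^(−t/τ₁) − τ₂ e^(−t/τ₂))/(τ₁ − τ₂)].
At t = 47.9: e^(−t/τ₁) = 0.049713, e^(−t/τ₂) = 0.20985.
C₂ = 3.07·[1 − (15.959·0.049713 − 30.678·0.20985)/(-14.720)] = 3.07·0.61653 = 1.8928 mol/L.

1.89 mol/L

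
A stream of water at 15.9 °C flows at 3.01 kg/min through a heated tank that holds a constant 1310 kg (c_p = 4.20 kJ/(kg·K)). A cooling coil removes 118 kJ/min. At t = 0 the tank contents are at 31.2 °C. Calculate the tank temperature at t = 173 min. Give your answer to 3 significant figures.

23.1 °C

M c_p dT/dt = ṁ c_p (T_in − T) − Q̇.
τ = M/ṁ = 435.22 min; T_ss = T_in − Q̇/(ṁ c_p) = 15.9 − 118/(3.01·4.20) = 6.5660 °C.
Integrating: T(t) = T_ss + (T₀ − T_ss) e^(−t/τ).
T(173) = 6.5660 + (24.634)·e^(−173/435.22) = 6.5660 + (24.634)·0.67200 = 23.120 °C.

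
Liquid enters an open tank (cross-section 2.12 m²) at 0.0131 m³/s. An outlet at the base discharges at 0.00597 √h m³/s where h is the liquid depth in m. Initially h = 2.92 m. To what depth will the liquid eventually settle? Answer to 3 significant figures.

4.81 m

A dh/dt = Q_in − 0.00597 √h. Steady state requires inflow = outflow:
Q_in = 0.00597 √h_ss ⇒ √h_ss = 0.0131/0.00597 = 2.1943.
h_ss = 2.1943² = 4.8150 m. (Since h₀ = 2.92 m < h_ss, the level will rise toward this value.)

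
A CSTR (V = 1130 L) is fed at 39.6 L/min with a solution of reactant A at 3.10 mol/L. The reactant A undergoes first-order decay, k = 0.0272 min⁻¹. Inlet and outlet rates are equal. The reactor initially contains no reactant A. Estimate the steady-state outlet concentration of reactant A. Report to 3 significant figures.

Accumulation = in − out − consumed: V dC/dt = Q C_in − Q C − k V C.
At steady state: 0 = Q C_in − (Q + kV) C_ss, so C_ss = Q C_in/(Q + kV).
C_ss = 39.6·3.10/(39.6 + 0.0272·1130) = 122.76/70.336 = 1.7453 mol/L.

1.75 mol/L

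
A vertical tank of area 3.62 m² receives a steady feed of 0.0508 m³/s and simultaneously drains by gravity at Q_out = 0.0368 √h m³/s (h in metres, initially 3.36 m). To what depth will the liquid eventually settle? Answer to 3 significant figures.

Unsteady balance on liquid volume: A dh/dt = Q_in − 0.0368 √h. At steady state dh/dt = 0:
Q_in = 0.0368 √h_ss ⇒ √h_ss = 0.0508/0.0368 = 1.3804.
h_ss = 1.3804² = 1.9056 m. (Since h₀ = 3.36 m > h_ss, the level will fall toward this value.)

1.91 m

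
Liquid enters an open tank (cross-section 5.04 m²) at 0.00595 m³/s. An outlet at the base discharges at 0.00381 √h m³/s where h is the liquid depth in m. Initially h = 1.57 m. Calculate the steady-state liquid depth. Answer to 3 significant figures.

2.44 m

Level balance: A dh/dt = 0.00595 − 0.00381 √h. Setting dh/dt = 0:
Q_in = 0.00381 √h_ss ⇒ √h_ss = 0.00595/0.00381 = 1.5617.
h_ss = 1.5617² = 2.4388 m. (Since h₀ = 1.57 m < h_ss, the level will rise toward this value.)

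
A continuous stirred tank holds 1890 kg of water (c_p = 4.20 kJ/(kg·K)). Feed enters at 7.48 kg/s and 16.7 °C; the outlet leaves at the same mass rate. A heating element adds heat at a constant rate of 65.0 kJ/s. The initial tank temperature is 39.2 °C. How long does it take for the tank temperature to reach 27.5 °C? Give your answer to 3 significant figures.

215 s

Energy balance: M c_p dT/dt = ṁ c_p (T_in − T) + 65.0.
τ = M/ṁ = 252.67 s; T_ss = T_in + Q̇/(ṁ c_p) = 18.769 °C.
T(t) = T_ss + (T₀ − T_ss) e^(−t/τ). Set T = 27.5:
e^(−t/τ) = (27.5 − 18.769)/(39.2 − 18.769) = 0.42734
t = −252.67 · ln(0.42734) = 214.82 s.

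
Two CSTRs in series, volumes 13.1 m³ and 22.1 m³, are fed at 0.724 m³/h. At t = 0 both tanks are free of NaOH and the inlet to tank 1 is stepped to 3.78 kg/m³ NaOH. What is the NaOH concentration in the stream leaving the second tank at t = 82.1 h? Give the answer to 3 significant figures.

3.21 kg/m³

Each tank obeys Vᵢ dCᵢ/dt = Q(Cᵢ₋₁ − Cᵢ), so τᵢ = Vᵢ/Q.
τ₁ = 13.1/0.724 = 18.094 h; τ₂ = 22.1/0.724 = 30.525 h.
Solving the cascade with C₁(0)=C₂(0)=0 gives C₂(t) = C_in[1 − (τ₁ e^(−t/τ₁) − τ₂ e^(−t/τ₂))/(τ₁ − τ₂)].
At t = 82.1: e^(−t/τ₁) = 0.010701, e^(−t/τ₂) = 0.067907.
C₂ = 3.78·[1 − (18.094·0.010701 − 30.525·0.067907)/(-12.431)] = 3.78·0.84883 = 3.2086 kg/m³.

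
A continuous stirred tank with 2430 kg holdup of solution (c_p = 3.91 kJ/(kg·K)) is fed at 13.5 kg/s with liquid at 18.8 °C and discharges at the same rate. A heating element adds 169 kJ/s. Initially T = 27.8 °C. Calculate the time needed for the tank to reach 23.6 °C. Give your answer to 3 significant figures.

M c_p dT/dt = ṁ c_p (T_in − T) + Q̇.
τ = M/ṁ = 180.00 s; T_ss = T_in + Q̇/(ṁ c_p) = 22.002 °C.
T(t) = T_ss + (T₀ − T_ss) e^(−t/τ). Set T = 23.6:
e^(−t/τ) = (23.6 − 22.002)/(27.8 − 22.002) = 0.27565
t = −180.00 · ln(0.27565) = 231.95 s.

232 s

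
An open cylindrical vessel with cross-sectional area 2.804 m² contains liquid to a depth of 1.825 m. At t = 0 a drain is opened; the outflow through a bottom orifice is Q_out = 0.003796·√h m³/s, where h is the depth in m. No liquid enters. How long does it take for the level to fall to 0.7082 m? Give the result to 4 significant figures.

With no inflow, A dh/dt = −0.003796 √h.
Separate and integrate: 2(√h − √h₀) = −(0.003796/A) t.
t = 2A(√h₀ − √h)/0.003796 = 2·2.804·(√1.825 − √0.7082)/0.003796
  = 5.60800 × (1.35093 − 0.841546) / 0.003796 = 752.529 s.

752.5 s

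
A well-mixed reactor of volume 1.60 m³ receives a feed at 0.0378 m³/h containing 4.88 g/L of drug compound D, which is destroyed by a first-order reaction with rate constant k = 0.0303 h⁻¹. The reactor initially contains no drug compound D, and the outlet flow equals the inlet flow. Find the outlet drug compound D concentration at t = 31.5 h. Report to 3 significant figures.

Species balance: V dC/dt = Q C_in − Q C − k V C.
This is linear with rate a = Q/V + k = 0.053925 h⁻¹.
C_ss = Q C_in/(Q + kV) = 2.1380 g/L; C(t) = C_ss + (C₀ − C_ss) e^(−a t).
C(31.5) = 2.1380 + (-2.1380)·e^(−0.053925·31.5) = 2.1380 + (-2.1380)·0.18293 = 1.7469 g/L.

1.75 g/L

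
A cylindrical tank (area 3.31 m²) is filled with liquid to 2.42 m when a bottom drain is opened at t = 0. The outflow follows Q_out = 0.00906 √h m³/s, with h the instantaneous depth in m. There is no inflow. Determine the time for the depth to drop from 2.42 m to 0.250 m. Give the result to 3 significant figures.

771 s

A dh/dt = −Q_out = −0.00906 √h.
Separate and integrate: 2(√h − √h₀) = −(0.00906/A) t.
t = 2A(√h₀ − √h)/0.00906 = 2·3.31·(√2.42 − √0.250)/0.00906
  = 6.6200 × (1.5556 − 0.50000) / 0.00906 = 771.34 s.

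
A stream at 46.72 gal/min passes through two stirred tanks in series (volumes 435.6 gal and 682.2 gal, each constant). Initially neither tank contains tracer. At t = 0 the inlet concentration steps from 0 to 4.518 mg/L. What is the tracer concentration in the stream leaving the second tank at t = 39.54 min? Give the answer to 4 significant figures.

3.799 mg/L

Each tank obeys Vᵢ dCᵢ/dt = Q(Cᵢ₋₁ − Cᵢ), so τᵢ = Vᵢ/Q.
τ₁ = 435.6/46.72 = 9.32363 min; τ₂ = 682.2/46.72 = 14.6019 min.
Solving the cascade with C₁(0)=C₂(0)=0 gives C₂(t) = C_in[1 − (τ₁ e^(−t/τ₁) − τ₂ e^(−t/τ₂))/(τ₁ − τ₂)].
At t = 39.54: e^(−t/τ₁) = 0.0143955, e^(−t/τ₂) = 0.0666787.
C₂ = 4.518·[1 − (9.32363·0.0143955 − 14.6019·0.0666787)/(-5.27825)] = 4.518·0.840967 = 3.79949 mg/L.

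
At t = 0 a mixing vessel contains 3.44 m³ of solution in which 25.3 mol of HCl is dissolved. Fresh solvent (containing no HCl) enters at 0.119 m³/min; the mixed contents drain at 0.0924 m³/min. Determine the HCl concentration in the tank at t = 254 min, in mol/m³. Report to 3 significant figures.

Total volume: dV/dt = Q_in − Q_out = 0.026600 m³/min, so V(t) = 3.44 + 0.026600 t and V(254) = 10.196 m³.
No HCl enters, so dm/dt = −Q_out · (m/V).
Separate: dm/m = −Q_out dt/V(t) ⇒ ln(m/m₀) = −(Q_out/(Q_in−Q_out)) ln(V/V₀).
m = m₀ (V₀/V)^(Q_out/(Q_in−Q_out)) = 25.3 × (3.44/10.196)^(3.4737) = 0.58067 mol.
C = m/V = 0.58067/10.196 = 0.056949 mol/m³.

0.0569 mol/m³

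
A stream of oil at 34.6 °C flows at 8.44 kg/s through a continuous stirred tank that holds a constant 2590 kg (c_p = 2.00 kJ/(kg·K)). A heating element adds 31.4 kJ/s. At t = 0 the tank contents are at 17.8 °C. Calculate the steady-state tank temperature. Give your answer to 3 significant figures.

Heat balance on the well-mixed liquid: M c_p dT/dt = ṁ c_p (T_in − T) + 31.4.
At steady state dT/dt = 0 ⇒ T_ss = T_in + Q̇/(ṁ c_p) = 34.6 + 31.4/(8.44·2.00) = 36.460 °C.

36.5 °C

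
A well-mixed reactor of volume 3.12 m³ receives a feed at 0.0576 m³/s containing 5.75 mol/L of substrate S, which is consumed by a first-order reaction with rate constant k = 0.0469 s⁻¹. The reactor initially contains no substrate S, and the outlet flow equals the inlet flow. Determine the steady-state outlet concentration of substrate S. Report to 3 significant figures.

1.62 mol/L

Species balance: V dC/dt = Q C_in − Q C − k V C.
At steady state: 0 = Q C_in − (Q + kV) C_ss, so C_ss = Q C_in/(Q + kV).
C_ss = 0.0576·5.75/(0.0576 + 0.0469·3.12) = 0.33120/0.20393 = 1.6241 mol/L.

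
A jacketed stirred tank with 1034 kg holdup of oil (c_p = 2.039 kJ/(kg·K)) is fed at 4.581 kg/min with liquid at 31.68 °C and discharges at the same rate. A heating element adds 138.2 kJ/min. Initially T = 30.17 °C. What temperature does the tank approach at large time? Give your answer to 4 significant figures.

46.48 °C

Heat balance on the well-mixed liquid: M c_p dT/dt = ṁ c_p (T_in − T) + 138.2.
At steady state dT/dt = 0 ⇒ T_ss = T_in + Q̇/(ṁ c_p) = 31.68 + 138.2/(4.581·2.039) = 46.4755 °C.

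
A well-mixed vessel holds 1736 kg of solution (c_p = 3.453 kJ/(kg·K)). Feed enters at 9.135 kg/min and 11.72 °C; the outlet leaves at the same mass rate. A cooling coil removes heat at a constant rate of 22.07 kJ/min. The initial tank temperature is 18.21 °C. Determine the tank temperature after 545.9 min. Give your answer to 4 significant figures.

M c_p dT/dt = ṁ c_p (T_in − T) − Q̇.
τ = M/ṁ = 190.038 min; T_ss = T_in − Q̇/(ṁ c_p) = 11.72 − 22.07/(9.135·3.453) = 11.0203 °C.
T approaches T_ss exponentially: T(t) = T_ss + (T₀ − T_ss) e^(−t/τ).
T(545.9) = 11.0203 + (7.18968)·e^(−545.9/190.038) = 11.0203 + (7.18968)·0.0565529 = 11.4269 °C.

11.43 °C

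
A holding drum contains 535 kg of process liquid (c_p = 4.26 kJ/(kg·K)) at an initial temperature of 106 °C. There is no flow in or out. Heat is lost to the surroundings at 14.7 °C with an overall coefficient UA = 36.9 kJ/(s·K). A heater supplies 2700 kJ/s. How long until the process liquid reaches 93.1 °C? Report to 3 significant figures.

Lumped-capacitance energy balance: M c_p dT/dt = UA(T_amb − T) + Q̇.
τ = M c_p/UA = 61.764 s; T_ss = T_amb + Q̇/UA = 14.7 + 2700/36.9 = 87.871 °C.
T(t) = T_ss + (T₀ − T_ss)e^(−t/τ); set T = 93.1:
t = −τ ln[(T − T_ss)/(T₀ − T_ss)] = −61.764 · ln(0.28844) = 76.789 s.

76.8 s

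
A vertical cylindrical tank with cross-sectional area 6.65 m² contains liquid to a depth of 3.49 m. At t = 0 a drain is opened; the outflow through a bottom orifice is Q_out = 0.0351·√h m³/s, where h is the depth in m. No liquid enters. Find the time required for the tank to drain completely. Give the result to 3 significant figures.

With no inflow, A dh/dt = −0.0351 √h.
∫ h^(−1/2) dh = −(0.0351/A) ∫ dt, giving 2√h = 2√h₀ − (0.0351/A) t.
Set h = 0: 2√h₀ = (0.0351/A) t_empty ⇒ t_empty = 2A√h₀/0.0351.
t_empty = 2·6.65·√3.49/0.0351 = 13.300·1.8682/0.0351 = 707.88 s.

708 s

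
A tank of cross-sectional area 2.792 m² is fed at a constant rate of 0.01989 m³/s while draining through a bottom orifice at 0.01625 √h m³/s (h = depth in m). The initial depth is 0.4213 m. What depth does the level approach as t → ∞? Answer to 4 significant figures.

1.498 m

Volume balance on the tank: A dh/dt = Q_in − 0.01625 √h. At steady state dh/dt = 0:
Q_in = 0.01625 √h_ss ⇒ √h_ss = 0.01989/0.01625 = 1.22400.
h_ss = 1.22400² = 1.49818 m. (Since h₀ = 0.4213 m < h_ss, the level will rise toward this value.)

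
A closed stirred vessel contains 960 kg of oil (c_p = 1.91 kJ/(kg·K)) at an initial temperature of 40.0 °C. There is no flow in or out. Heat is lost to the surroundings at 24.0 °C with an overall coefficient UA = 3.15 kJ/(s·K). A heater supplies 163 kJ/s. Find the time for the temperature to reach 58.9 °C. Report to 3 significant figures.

438 s

M c_p dT/dt = −UA(T − T_amb) + Q̇.
τ = M c_p/UA = 582.10 s; T_ss = T_amb + Q̇/UA = 24.0 + 163/3.15 = 75.746 °C.
T(t) = T_ss + (T₀ − T_ss)e^(−t/τ); set T = 58.9:
t = −τ ln[(T − T_ss)/(T₀ − T_ss)] = −582.10 · ln(0.47127) = 437.92 s.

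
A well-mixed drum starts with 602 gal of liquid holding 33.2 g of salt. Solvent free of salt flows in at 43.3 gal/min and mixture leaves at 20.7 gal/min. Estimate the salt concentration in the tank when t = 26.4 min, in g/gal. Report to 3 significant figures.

0.0147 g/gal

Let m(t) be the amount of salt. Volume: V(t) = V₀ + (Q_in − Q_out) t = 602 + 22.600 t; V(26.4) = 1198.6 gal.
No salt enters, so dm/dt = −Q_out · (m/V).
Separate: dm/m = −Q_out dt/V(t) ⇒ ln(m/m₀) = −(Q_out/(Q_in−Q_out)) ln(V/V₀).
m = m₀ (V₀/V)^(Q_out/(Q_in−Q_out)) = 33.2 × (602/1198.6)^(0.91593) = 17.668 g.
C = m/V = 17.668/1198.6 = 0.014740 g/gal.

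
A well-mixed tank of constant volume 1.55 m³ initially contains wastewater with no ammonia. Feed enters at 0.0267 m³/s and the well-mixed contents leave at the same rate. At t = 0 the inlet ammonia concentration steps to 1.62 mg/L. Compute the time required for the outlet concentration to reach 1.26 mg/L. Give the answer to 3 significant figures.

Species balance: V dC/dt = Q(C_in − C) ⇒ τ = V/Q = 58.052 s.
C(t) = C_in + (C₀ − C_in) e^(−t/τ). Set C = 1.26 and solve for t:
e^(−t/τ) = (C − C_in)/(C₀ − C_in) = (1.26 − 1.62)/(0 − 1.62) = 0.22222
t = −τ ln(…) = 58.052 × 1.5041 = 87.315 s.

87.3 s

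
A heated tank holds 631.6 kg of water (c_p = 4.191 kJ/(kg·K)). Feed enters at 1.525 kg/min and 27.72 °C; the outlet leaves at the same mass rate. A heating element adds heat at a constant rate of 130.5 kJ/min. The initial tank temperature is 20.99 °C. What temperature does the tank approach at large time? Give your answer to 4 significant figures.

Energy balance: M c_p dT/dt = ṁ c_p (T_in − T) + 130.5.
At steady state dT/dt = 0 ⇒ T_ss = T_in + Q̇/(ṁ c_p) = 27.72 + 130.5/(1.525·4.191) = 48.1385 °C.

48.14 °C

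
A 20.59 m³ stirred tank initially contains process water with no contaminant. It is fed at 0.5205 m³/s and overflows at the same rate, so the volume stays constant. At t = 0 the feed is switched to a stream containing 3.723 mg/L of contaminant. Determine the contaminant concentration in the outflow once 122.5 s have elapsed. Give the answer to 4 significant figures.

Accumulation = in − out for the solute gives V dC/dt = Q(C_in − C).
Time constant τ = V/Q = 20.59/0.5205 = 39.5581 s.
This is linear first-order; C(t) = C_in + (C₀ − C_in) e^(−t/τ).
C(122.5) = 3.723 + (0 − 3.723)·e^(−122.5/39.5581) = 3.723 + (-3.72300)·0.0451977 = 3.55473 mg/L.

3.555 mg/L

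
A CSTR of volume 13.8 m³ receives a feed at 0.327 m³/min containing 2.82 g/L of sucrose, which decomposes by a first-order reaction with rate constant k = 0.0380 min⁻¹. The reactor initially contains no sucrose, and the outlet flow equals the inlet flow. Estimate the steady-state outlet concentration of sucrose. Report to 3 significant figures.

Species balance: V dC/dt = Q C_in − Q C − k V C.
Steady state (dC/dt = 0): C_ss = Q C_in/(Q + kV) = C_in/(1 + kV/Q).
C_ss = 0.327·2.82/(0.327 + 0.0380·13.8) = 0.92214/0.85140 = 1.0831 g/L.

1.08 g/L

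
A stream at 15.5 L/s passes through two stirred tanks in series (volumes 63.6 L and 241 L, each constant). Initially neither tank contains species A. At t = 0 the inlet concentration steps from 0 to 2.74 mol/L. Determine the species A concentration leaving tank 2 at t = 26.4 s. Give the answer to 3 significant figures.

Species balance on tank i: dCᵢ/dt = (Cᵢ₋₁ − Cᵢ)/τᵢ with τᵢ = Vᵢ/Q.
τ₁ = 63.6/15.5 = 4.1032 s; τ₂ = 241/15.5 = 15.548 s.
Tank 1: C₁ = C_in(1 − e^(−t/τ₁)). Tank 2 (τ₁ ≠ τ₂): C₂ = C_in[1 − (τ₁ e^(−t/τ₁) − τ₂ e^(−t/τ₂))/(τ₁ − τ₂)].
At t = 26.4: e^(−t/τ₁) = 0.0016061, e^(−t/τ₂) = 0.18306.
C₂ = 2.74·[1 − (4.1032·0.0016061 − 15.548·0.18306)/(-11.445)] = 2.74·0.75188 = 2.0602 mol/L.

2.06 mol/L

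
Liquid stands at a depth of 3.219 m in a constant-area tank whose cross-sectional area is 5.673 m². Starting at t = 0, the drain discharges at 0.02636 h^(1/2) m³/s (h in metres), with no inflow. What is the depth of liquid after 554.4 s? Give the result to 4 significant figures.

0.2562 m

A dh/dt = −Q_out = −0.02636 √h.
Separate and integrate: 2(√h − √h₀) = −(0.02636/A) t.
√h = √3.219 − 0.02636·554.4/(2·5.673) = 1.79416 − 1.28803 = 0.506128.
h = 0.506128² = 0.256165 m.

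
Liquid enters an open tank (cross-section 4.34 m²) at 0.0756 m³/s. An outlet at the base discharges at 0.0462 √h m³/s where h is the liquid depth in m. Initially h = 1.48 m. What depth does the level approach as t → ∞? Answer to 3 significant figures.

2.68 m

Level balance: A dh/dt = 0.0756 − 0.0462 √h. Setting dh/dt = 0:
Q_in = 0.0462 √h_ss ⇒ √h_ss = 0.0756/0.0462 = 1.6364.
h_ss = 1.6364² = 2.6777 m. (Since h₀ = 1.48 m < h_ss, the level will rise toward this value.)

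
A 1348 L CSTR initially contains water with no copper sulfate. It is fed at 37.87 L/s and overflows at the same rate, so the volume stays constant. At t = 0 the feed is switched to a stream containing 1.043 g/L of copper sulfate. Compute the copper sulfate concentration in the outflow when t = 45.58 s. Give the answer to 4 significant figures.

Unsteady species balance (constant V, well mixed): V dC/dt = Q(C_in − C).
Rewrite as dC/dt + C/τ = C_in/τ, τ = V/Q = 35.5955 s.
C approaches C_in exponentially: C(t) = C_in + (C₀ − C_in) e^(−t/τ).
C(45.58) = 1.043 + (0 − 1.043)·e^(−45.58/35.5955) = 1.043 + (-1.04300)·0.277898 = 0.753152 g/L.

0.7532 g/L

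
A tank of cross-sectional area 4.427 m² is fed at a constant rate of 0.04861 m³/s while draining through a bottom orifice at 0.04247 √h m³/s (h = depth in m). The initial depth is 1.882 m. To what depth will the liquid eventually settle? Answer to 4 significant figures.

Level balance: A dh/dt = 0.04861 − 0.04247 √h. Setting dh/dt = 0:
Q_in = 0.04247 √h_ss ⇒ √h_ss = 0.04861/0.04247 = 1.14457.
h_ss = 1.14457² = 1.31005 m. (Since h₀ = 1.882 m > h_ss, the level will fall toward this value.)

1.310 m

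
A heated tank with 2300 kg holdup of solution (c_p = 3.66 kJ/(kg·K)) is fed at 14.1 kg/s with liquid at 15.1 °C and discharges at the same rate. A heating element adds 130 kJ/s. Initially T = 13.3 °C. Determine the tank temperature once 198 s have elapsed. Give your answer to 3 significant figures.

First-law balance (no shaft work): M c_p dT/dt = ṁ c_p (T_in − T) + 130.
Rearrange: dT/dt = (T_ss − T)/τ with τ = M/ṁ = 163.12 s and T_ss = T_in + Q̇/(ṁ c_p) = 17.619 °C.
This is linear first-order; T(t) = T_ss + (T₀ − T_ss) e^(−t/τ).
T(198) = 17.619 + (-4.3191)·e^(−198/163.12) = 17.619 + (-4.3191)·0.29706 = 16.336 °C.

16.3 °C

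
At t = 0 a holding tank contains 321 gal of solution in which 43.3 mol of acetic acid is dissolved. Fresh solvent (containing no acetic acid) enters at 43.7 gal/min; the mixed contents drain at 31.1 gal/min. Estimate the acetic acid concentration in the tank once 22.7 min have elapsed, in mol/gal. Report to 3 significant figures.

Let m(t) be the amount of acetic acid. Volume: V(t) = V₀ + (Q_in − Q_out) t = 321 + 12.600 t; V(22.7) = 607.02 gal.
No acetic acid enters, so dm/dt = −Q_out · (m/V).
Separate: dm/m = −Q_out dt/V(t) ⇒ ln(m/m₀) = −(Q_out/(Q_in−Q_out)) ln(V/V₀).
m = m₀ (V₀/V)^(Q_out/(Q_in−Q_out)) = 43.3 × (321/607.02)^(2.4683) = 8.9852 mol.
C = m/V = 8.9852/607.02 = 0.014802 mol/gal.

0.0148 mol/gal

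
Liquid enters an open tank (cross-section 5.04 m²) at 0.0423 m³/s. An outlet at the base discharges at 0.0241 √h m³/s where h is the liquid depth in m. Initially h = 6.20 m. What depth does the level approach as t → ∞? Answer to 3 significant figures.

A dh/dt = Q_in − 0.0241 √h. Steady state requires inflow = outflow:
Q_in = 0.0241 √h_ss ⇒ √h_ss = 0.0423/0.0241 = 1.7552.
h_ss = 1.7552² = 3.0807 m. (Since h₀ = 6.20 m > h_ss, the level will fall toward this value.)

3.08 m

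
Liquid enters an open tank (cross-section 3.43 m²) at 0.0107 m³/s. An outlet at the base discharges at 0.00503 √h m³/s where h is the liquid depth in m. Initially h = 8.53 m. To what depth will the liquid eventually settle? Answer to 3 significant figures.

4.53 m

Level balance: A dh/dt = 0.0107 − 0.00503 √h. Setting dh/dt = 0:
Q_in = 0.00503 √h_ss ⇒ √h_ss = 0.0107/0.00503 = 2.1272.
h_ss = 2.1272² = 4.5251 m. (Since h₀ = 8.53 m > h_ss, the level will fall toward this value.)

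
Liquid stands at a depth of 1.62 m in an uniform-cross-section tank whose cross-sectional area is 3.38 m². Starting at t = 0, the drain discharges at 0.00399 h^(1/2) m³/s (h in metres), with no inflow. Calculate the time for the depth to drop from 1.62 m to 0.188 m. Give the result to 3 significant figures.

1420 s

Volume balance on the tank: A dh/dt = −0.00399 √h.
Separate and integrate: 2(√h − √h₀) = −(0.00399/A) t.
t = 2A(√h₀ − √h)/0.00399 = 2·3.38·(√1.62 − √0.188)/0.00399
  = 6.7600 × (1.2728 − 0.43359) / 0.00399 = 1421.8 s.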